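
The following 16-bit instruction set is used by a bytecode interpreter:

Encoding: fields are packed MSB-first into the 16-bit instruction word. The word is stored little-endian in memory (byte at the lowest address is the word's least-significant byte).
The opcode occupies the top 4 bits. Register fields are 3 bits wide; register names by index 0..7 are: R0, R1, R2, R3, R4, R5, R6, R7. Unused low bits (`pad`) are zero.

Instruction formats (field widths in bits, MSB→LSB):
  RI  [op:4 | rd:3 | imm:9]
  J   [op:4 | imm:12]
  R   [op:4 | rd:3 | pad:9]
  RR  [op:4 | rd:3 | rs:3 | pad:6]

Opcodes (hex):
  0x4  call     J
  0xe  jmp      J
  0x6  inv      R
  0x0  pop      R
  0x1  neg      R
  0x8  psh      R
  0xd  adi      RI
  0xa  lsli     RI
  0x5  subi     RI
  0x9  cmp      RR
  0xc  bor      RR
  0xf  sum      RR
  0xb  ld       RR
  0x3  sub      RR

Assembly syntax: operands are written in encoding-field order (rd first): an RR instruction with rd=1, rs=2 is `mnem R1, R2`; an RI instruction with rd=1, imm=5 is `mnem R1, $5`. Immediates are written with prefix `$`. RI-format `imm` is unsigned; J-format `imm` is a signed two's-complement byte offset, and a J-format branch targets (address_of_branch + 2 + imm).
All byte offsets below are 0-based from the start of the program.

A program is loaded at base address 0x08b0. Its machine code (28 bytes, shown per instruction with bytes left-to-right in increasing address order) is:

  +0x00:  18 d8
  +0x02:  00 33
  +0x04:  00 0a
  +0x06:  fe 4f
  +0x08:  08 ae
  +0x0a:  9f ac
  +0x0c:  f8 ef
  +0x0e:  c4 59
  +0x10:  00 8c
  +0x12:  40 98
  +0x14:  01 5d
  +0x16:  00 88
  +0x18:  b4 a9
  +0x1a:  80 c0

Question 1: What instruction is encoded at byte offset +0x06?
call $-2

off 0x06: read fe 4f as little → 0x4ffe
  top 4b → 0x4 → call [J]
  imm@[11:0]=0xffe (s12→-2) ⇒ $-2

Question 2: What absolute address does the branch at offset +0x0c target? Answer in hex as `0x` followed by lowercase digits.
0x08b6

@+0c  little-endian(f8 ef) = 0xeff8
  top 4b → 0xe → jmp [J]
  imm@[11:0]=0xff8 (s12→-8) ⇒ $-8
  target = base 0x08b0 + off 0x0c + 2 + imm -8 = 0x08b6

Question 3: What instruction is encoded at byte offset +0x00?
@+00  little-endian(18 d8) = 0xd818
  opcode bits[15:12]=0xd: adi/RI
  rd@[11:9]=0x4 ⇒ R4
  imm@[8:0]=0x18 ⇒ $24

adi R4, $24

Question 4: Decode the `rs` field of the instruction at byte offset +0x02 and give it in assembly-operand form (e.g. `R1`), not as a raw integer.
R4

@+02  little-endian(00 33) = 0x3300
  opcode bits[15:12]=0x3: sub/RR
  rd: (w>>9)&0x7=0x1 → R1
  rs: (w>>6)&0x7=0x4 → R4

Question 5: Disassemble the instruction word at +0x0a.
lsli R6, $159

@+0a  little-endian(9f ac) = 0xac9f
  opcode bits[15:12]=0xa: lsli/RI
  rd: (w>>9)&0x7=0x6 → R6
  imm: (w>>0)&0x1ff=0x9f → $159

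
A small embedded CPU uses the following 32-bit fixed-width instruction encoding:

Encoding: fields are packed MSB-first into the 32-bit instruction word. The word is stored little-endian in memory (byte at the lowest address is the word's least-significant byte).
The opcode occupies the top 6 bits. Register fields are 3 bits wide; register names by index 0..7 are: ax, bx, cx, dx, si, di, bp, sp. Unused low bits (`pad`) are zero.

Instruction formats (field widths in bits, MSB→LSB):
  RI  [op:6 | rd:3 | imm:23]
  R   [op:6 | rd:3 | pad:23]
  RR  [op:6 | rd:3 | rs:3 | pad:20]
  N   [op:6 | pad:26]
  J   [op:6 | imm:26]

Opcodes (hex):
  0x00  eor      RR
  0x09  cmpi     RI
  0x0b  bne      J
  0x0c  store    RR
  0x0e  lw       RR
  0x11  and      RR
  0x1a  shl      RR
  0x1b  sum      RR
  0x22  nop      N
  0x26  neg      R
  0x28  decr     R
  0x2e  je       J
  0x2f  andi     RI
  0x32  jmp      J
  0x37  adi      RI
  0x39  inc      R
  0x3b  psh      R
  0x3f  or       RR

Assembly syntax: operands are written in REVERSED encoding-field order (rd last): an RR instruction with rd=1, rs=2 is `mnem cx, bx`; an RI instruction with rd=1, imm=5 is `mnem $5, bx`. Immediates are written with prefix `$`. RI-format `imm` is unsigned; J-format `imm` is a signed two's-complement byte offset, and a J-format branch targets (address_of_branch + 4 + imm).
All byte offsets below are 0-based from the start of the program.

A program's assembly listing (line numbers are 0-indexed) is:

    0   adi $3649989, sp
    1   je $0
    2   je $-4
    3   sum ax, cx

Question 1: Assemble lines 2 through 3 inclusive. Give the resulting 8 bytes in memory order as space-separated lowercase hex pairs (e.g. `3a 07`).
fc ff ff bb 00 00 00 6d

line 2 (je): pack op=0x2e:6|imm=-4:26 = 0xbbfffffc; little→ fc ff ff bb
line 3 (sum): pack op=0x1b:6|rd=2:3|rs=0:3|pad=0:20 = 0x6d000000; little→ 00 00 00 6d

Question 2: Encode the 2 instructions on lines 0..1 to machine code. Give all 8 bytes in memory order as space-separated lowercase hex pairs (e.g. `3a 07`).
c5 b1 b7 df 00 00 00 b8

0. adi fields op=0x37:6|rd=7:3|imm=3649989:23 → word dfb7b1c5h → c5 b1 b7 df
1. je fields op=0x2e:6|imm=0:26 → word b8000000h → 00 00 00 b8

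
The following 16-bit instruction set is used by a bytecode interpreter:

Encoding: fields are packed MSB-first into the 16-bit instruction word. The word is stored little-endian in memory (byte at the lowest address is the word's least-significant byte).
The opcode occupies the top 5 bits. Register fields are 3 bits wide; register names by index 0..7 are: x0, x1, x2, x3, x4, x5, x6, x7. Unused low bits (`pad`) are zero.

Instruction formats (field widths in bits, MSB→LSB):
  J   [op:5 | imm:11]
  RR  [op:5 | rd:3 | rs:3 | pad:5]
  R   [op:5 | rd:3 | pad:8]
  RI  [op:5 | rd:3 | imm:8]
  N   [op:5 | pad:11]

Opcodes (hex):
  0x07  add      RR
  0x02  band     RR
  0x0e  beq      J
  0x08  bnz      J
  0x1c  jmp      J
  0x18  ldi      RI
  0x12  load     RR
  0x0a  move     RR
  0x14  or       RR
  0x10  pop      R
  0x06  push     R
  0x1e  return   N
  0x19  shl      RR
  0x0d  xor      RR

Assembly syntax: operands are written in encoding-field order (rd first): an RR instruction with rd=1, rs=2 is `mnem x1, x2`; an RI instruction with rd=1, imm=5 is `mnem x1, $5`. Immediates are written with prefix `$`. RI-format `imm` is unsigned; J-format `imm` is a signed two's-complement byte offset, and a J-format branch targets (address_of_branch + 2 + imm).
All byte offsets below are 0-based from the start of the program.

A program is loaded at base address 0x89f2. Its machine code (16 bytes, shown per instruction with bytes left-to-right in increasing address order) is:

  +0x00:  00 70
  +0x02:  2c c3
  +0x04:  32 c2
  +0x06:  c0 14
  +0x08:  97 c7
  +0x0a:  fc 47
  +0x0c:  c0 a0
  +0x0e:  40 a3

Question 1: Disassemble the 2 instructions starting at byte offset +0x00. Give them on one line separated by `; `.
+0x00: 00 70 ⇒ word 0x7000 (little)
  op=0x7000>>11=0xe ⇒ beq (J)
  imm@[10:0]=0x0 ⇒ $0
+0x02: 2c c3 ⇒ word 0xc32c (little)
  op=0xc32c>>11=0x18 ⇒ ldi (RI)
  rd@[10:8]=0x3 ⇒ x3
  imm@[7:0]=0x2c ⇒ $44

beq $0; ldi x3, $44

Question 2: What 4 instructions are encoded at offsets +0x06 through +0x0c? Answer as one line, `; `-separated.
band x4, x6; ldi x7, $151; bnz $-4; or x0, x6

[06] c0 14 → 0x14c0
  op=0x14c0>>11=0x2 ⇒ band (RR)
  rd: (w>>8)&0x7=0x4 → x4
  rs: (w>>5)&0x7=0x6 → x6
[08] 97 c7 → 0xc797
  op=0xc797>>11=0x18 ⇒ ldi (RI)
  rd: (w>>8)&0x7=0x7 → x7
  imm: (w>>0)&0xff=0x97 → $151
[0a] fc 47 → 0x47fc
  op=0x47fc>>11=0x8 ⇒ bnz (J)
  imm: (w>>0)&0x7ff=0x7fc (s11→-4) → $-4
[0c] c0 a0 → 0xa0c0
  op=0xa0c0>>11=0x14 ⇒ or (RR)
  rd: (w>>8)&0x7=0x0 → x0
  rs: (w>>5)&0x7=0x6 → x6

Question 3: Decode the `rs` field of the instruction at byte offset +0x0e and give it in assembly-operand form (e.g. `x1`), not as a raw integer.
+0x0e: 40 a3 ⇒ word 0xa340 (little)
  opcode bits[15:11]=0x14: or/RR
  [10:8] rd=3 = x3
  [7:5] rs=2 = x2

x2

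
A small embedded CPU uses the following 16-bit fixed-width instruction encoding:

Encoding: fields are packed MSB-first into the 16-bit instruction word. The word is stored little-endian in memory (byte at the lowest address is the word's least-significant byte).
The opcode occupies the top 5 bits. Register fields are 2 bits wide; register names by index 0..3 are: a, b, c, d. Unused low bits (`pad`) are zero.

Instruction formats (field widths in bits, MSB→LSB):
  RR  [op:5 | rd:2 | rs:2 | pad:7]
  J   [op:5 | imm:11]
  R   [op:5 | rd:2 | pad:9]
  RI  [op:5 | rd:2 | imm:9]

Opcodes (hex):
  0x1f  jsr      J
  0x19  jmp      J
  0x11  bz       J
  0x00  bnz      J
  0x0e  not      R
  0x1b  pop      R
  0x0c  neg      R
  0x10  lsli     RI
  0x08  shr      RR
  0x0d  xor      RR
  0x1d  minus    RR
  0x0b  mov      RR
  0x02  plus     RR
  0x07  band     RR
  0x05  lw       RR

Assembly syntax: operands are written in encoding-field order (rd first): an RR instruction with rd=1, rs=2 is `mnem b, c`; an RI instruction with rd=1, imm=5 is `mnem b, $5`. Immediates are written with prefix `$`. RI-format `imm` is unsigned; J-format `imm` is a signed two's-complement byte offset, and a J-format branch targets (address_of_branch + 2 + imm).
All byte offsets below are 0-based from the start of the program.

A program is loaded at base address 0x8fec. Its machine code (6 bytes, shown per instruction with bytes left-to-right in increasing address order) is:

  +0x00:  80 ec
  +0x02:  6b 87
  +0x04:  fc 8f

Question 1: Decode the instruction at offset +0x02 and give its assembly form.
lsli d, $363

off 0x02: read 6b 87 as little → 0x876b
  op=0x876b>>11=0x10 ⇒ lsli (RI)
  rd: (w>>9)&0x3=0x3 → d
  imm: (w>>0)&0x1ff=0x16b → $363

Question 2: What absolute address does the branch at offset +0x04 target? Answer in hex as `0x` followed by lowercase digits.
0x8fee

off 0x04: read fc 8f as little → 0x8ffc
  opcode bits[15:11]=0x11: bz/J
  imm@[10:0]=0x7fc (s11→-4) ⇒ $-4
  target = base 0x8fec + off 0x04 + 2 + imm -4 = 0x8fee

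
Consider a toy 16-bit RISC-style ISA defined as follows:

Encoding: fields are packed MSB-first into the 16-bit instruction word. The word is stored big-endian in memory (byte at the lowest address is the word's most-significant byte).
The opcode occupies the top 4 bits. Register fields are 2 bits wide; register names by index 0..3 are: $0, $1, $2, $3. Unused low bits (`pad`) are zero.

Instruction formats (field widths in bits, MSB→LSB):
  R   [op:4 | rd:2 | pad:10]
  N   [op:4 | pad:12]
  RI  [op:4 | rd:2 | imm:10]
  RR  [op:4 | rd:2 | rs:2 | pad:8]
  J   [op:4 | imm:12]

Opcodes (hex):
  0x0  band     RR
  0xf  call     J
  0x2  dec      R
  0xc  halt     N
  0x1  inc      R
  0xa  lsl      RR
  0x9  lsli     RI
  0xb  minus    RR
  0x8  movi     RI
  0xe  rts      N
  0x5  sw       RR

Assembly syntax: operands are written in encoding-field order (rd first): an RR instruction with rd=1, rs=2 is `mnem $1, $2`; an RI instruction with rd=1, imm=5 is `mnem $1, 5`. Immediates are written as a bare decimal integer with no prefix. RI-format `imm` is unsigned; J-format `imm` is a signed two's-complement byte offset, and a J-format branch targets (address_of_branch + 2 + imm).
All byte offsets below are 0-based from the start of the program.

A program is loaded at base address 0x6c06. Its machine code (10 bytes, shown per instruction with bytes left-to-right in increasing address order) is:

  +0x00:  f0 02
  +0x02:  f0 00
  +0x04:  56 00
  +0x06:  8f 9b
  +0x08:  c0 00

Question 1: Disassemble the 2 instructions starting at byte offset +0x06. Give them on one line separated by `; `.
movi $3, 923; halt

[06] 8f 9b → 0x8f9b
  top 4b → 0x8 → movi [RI]
  [11:10] rd=3 = $3
  [9:0] imm=923 = 923
[08] c0 00 → 0xc000
  top 4b → 0xc → halt [N]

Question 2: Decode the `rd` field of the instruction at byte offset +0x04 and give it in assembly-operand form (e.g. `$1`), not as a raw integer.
@+04  big-endian(56 00) = 0x5600
  opcode bits[15:12]=0x5: sw/RR
  rd: (w>>10)&0x3=0x1 → $1
  rs: (w>>8)&0x3=0x2 → $2

$1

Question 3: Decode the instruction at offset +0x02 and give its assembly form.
call 0

off 0x02: read f0 00 as big → 0xf000
  top 4b → 0xf → call [J]
  imm: (w>>0)&0xfff=0x0 → 0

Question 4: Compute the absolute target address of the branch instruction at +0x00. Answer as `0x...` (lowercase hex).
0x6c0a

off 0x00: read f0 02 as big → 0xf002
  op=0xf002>>12=0xf ⇒ call (J)
  imm: (w>>0)&0xfff=0x2 → 2
  target = base 0x6c06 + off 0x00 + 2 + imm 2 = 0x6c0a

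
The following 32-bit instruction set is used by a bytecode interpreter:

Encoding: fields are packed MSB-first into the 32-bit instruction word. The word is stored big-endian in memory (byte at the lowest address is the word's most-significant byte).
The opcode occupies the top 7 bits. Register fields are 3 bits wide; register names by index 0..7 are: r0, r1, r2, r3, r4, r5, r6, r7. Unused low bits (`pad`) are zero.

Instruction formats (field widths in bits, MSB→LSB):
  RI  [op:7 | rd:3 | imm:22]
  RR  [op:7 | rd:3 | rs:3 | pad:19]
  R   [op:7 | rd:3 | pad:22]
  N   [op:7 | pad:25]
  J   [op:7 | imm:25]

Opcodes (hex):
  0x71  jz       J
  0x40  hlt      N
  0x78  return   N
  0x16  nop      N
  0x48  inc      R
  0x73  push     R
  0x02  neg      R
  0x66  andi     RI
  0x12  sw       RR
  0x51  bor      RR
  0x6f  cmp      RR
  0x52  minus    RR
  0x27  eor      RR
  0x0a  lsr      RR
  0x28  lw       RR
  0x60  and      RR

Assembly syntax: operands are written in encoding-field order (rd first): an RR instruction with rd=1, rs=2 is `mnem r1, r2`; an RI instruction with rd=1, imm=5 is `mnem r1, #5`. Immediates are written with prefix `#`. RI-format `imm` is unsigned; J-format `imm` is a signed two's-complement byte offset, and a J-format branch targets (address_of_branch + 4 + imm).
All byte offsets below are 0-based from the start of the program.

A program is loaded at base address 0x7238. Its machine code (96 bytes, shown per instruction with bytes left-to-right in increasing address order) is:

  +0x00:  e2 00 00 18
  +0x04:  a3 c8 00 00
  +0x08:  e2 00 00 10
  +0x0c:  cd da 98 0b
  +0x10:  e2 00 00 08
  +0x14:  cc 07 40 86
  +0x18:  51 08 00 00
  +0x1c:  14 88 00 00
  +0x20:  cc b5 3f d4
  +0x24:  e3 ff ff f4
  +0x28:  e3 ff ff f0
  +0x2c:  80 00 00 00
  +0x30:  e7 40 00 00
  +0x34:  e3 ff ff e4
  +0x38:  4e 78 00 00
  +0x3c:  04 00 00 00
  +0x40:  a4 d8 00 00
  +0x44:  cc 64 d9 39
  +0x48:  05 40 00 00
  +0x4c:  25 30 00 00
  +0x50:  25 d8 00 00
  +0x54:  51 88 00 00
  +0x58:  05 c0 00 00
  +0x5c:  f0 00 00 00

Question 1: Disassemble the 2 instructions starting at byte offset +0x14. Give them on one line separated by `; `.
andi r0, #475270; lw r4, r1

[14] cc 07 40 86 → 0xcc074086
  opcode bits[31:25]=0x66: andi/RI
  rd: (w>>22)&0x7=0x0 → r0
  imm: (w>>0)&0x3fffff=0x74086 → #475270
[18] 51 08 00 00 → 0x51080000
  opcode bits[31:25]=0x28: lw/RR
  rd: (w>>22)&0x7=0x4 → r4
  rs: (w>>19)&0x7=0x1 → r1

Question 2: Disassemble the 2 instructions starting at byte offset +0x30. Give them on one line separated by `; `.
push r5; jz #-28

off 0x30: read e7 40 00 00 as big → 0xe7400000
  top 7b → 0x73 → push [R]
  rd: (w>>22)&0x7=0x5 → r5
off 0x34: read e3 ff ff e4 as big → 0xe3ffffe4
  top 7b → 0x71 → jz [J]
  imm: (w>>0)&0x1ffffff=0x1ffffe4 (s25→-28) → #-28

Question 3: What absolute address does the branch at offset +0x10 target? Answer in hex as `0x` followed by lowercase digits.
0x7254

off 0x10: read e2 00 00 08 as big → 0xe2000008
  top 7b → 0x71 → jz [J]
  [24:0] imm=8 = #8
  target = base 0x7238 + off 0x10 + 4 + imm 8 = 0x7254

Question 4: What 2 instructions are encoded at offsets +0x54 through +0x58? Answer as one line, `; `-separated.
+0x54: 51 88 00 00 ⇒ word 0x51880000 (big)
  op=0x51880000>>25=0x28 ⇒ lw (RR)
  rd@[24:22]=0x6 ⇒ r6
  rs@[21:19]=0x1 ⇒ r1
+0x58: 05 c0 00 00 ⇒ word 0x05c00000 (big)
  op=0x05c00000>>25=0x2 ⇒ neg (R)
  rd@[24:22]=0x7 ⇒ r7

lw r6, r1; neg r7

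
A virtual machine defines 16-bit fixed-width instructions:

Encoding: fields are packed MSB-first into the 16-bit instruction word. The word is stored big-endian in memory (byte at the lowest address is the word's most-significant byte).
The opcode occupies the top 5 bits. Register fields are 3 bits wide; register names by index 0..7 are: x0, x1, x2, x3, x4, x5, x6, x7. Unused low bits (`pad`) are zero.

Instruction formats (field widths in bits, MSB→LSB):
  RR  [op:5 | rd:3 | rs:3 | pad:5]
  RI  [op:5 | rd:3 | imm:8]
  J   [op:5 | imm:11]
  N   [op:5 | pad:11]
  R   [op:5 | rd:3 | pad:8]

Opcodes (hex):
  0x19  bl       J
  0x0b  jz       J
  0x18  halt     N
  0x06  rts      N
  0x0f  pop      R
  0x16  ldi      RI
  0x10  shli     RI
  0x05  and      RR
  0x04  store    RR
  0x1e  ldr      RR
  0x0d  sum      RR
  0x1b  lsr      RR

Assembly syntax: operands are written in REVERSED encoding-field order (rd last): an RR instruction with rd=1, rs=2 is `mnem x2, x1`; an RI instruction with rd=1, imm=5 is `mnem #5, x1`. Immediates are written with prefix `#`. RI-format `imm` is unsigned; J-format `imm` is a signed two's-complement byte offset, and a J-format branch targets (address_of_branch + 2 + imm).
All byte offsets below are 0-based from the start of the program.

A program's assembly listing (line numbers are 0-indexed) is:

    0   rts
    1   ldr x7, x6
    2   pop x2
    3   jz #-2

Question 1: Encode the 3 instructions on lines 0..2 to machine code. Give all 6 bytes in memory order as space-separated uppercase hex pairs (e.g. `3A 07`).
line 0 (rts): pack op=0x6:5|pad=0:11 = 0x3000; big→ 30 00
line 1 (ldr): pack op=0x1e:5|rd=6:3|rs=7:3|pad=0:5 = 0xf6e0; big→ f6 e0
line 2 (pop): pack op=0xf:5|rd=2:3|pad=0:8 = 0x7a00; big→ 7a 00

30 00 F6 E0 7A 00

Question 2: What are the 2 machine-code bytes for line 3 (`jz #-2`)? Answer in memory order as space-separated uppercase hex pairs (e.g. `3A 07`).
5F FE

L3: jz op=0xb:5|imm=-2:11 ⇒ 0x5ffe ⇒ big 5f fe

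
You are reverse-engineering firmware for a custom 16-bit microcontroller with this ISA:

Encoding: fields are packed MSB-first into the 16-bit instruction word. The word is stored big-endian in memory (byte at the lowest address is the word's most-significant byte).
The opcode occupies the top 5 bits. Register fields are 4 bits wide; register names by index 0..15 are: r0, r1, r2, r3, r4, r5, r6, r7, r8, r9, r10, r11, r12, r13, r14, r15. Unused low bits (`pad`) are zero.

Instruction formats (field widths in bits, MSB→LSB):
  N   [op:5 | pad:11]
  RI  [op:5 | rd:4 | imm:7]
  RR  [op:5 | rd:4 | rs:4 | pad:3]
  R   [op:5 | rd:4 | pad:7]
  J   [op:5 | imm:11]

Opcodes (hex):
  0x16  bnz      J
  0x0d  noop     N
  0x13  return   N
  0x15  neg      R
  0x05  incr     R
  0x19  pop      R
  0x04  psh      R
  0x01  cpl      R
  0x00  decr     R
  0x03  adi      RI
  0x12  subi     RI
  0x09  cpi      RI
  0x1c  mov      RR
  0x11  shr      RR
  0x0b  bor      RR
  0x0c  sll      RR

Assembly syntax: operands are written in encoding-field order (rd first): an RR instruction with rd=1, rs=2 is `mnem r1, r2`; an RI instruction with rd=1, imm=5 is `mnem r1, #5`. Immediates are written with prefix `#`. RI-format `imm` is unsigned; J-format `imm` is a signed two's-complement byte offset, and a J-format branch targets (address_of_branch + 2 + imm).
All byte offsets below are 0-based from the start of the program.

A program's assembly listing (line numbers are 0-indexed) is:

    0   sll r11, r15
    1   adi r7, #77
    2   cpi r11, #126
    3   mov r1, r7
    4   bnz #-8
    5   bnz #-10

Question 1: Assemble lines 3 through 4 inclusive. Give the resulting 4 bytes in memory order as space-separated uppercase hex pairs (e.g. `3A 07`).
E0 B8 B7 F8

3. mov fields op=0x1c:5|rd=1:4|rs=7:4|pad=0:3 → word e0b8h → e0 b8
4. bnz fields op=0x16:5|imm=-8:11 → word b7f8h → b7 f8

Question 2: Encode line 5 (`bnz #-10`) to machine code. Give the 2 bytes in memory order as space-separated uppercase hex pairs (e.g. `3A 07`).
B7 F6

line 5 (bnz): pack op=0x16:5|imm=-10:11 = 0xb7f6; big→ b7 f6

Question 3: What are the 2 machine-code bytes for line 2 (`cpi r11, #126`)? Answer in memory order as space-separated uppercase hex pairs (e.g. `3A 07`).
2. cpi fields op=0x9:5|rd=11:4|imm=126:7 → word 4dfeh → 4d fe

4D FE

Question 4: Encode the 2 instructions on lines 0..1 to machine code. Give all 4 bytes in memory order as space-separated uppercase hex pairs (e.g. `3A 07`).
65 F8 1B CD

0. sll fields op=0xc:5|rd=11:4|rs=15:4|pad=0:3 → word 65f8h → 65 f8
1. adi fields op=0x3:5|rd=7:4|imm=77:7 → word 1bcdh → 1b cd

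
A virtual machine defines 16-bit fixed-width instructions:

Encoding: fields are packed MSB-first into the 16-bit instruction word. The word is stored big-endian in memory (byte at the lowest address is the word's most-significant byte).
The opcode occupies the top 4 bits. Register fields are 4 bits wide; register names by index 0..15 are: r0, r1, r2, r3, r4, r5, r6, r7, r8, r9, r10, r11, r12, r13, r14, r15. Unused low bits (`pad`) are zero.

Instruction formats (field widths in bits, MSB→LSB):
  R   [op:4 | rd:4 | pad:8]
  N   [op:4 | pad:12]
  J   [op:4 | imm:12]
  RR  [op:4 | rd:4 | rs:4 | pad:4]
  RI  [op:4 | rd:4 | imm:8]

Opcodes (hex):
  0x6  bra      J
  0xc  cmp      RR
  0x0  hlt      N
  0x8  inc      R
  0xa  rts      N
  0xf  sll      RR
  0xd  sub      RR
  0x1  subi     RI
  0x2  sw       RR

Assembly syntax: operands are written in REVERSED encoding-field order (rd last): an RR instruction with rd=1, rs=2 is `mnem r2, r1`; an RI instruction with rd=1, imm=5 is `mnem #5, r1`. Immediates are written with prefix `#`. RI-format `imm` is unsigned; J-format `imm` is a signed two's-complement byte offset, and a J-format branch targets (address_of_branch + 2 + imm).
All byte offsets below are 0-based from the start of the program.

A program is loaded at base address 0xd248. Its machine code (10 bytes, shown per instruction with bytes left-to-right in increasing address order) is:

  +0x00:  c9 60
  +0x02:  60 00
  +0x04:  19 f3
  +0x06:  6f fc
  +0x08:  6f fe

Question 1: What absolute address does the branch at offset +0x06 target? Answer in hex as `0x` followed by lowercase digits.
off 0x06: read 6f fc as big → 0x6ffc
  top 4b → 0x6 → bra [J]
  [11:0] imm=4092 (s12→-4) = #-4
  target = base 0xd248 + off 0x06 + 2 + imm -4 = 0xd24c

0xd24c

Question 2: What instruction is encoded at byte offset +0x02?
bra #0

off 0x02: read 60 00 as big → 0x6000
  op=0x6000>>12=0x6 ⇒ bra (J)
  [11:0] imm=0 = #0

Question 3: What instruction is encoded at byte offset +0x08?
off 0x08: read 6f fe as big → 0x6ffe
  opcode bits[15:12]=0x6: bra/J
  imm@[11:0]=0xffe (s12→-2) ⇒ #-2

bra #-2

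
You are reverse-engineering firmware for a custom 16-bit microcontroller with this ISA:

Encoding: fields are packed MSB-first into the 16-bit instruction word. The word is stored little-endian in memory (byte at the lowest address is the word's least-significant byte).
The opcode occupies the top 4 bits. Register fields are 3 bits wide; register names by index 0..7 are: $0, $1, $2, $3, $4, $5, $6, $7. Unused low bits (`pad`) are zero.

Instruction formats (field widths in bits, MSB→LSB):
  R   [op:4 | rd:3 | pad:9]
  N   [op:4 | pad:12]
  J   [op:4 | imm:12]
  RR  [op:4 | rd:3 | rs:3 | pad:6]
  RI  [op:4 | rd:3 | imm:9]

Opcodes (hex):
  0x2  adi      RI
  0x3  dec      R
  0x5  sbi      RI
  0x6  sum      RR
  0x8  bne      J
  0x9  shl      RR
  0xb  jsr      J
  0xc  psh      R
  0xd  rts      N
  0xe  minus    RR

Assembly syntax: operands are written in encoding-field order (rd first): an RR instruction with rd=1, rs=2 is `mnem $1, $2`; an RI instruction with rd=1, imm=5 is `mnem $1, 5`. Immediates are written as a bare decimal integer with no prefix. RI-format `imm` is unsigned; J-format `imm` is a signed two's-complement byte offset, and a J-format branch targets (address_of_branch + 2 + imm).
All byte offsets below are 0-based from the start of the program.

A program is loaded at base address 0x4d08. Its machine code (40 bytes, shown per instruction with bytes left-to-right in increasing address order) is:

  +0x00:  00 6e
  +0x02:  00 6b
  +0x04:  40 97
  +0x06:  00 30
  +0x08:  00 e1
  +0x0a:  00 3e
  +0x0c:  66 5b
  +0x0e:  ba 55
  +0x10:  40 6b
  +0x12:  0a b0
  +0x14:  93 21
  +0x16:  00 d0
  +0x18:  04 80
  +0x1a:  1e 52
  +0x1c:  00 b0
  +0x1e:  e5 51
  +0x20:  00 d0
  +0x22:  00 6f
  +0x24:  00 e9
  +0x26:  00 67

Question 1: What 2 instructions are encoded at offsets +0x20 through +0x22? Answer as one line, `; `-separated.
rts; sum $7, $4

+0x20: 00 d0 ⇒ word 0xd000 (little)
  top 4b → 0xd → rts [N]
+0x22: 00 6f ⇒ word 0x6f00 (little)
  top 4b → 0x6 → sum [RR]
  rd: (w>>9)&0x7=0x7 → $7
  rs: (w>>6)&0x7=0x4 → $4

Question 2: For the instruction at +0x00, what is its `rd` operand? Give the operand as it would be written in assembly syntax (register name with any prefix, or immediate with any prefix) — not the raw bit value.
$7

+0x00: 00 6e ⇒ word 0x6e00 (little)
  op=0x6e00>>12=0x6 ⇒ sum (RR)
  [11:9] rd=7 = $7
  [8:6] rs=0 = $0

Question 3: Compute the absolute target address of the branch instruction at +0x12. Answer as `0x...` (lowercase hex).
@+12  little-endian(0a b0) = 0xb00a
  top 4b → 0xb → jsr [J]
  [11:0] imm=10 = 10
  target = base 0x4d08 + off 0x12 + 2 + imm 10 = 0x4d26

0x4d26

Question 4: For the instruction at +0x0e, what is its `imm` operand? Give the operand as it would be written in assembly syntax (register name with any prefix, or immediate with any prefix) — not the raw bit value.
[0e] ba 55 → 0x55ba
  opcode bits[15:12]=0x5: sbi/RI
  [11:9] rd=2 = $2
  [8:0] imm=442 = 442

442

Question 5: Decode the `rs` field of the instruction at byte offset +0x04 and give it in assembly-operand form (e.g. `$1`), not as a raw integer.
$5

[04] 40 97 → 0x9740
  op=0x9740>>12=0x9 ⇒ shl (RR)
  [11:9] rd=3 = $3
  [8:6] rs=5 = $5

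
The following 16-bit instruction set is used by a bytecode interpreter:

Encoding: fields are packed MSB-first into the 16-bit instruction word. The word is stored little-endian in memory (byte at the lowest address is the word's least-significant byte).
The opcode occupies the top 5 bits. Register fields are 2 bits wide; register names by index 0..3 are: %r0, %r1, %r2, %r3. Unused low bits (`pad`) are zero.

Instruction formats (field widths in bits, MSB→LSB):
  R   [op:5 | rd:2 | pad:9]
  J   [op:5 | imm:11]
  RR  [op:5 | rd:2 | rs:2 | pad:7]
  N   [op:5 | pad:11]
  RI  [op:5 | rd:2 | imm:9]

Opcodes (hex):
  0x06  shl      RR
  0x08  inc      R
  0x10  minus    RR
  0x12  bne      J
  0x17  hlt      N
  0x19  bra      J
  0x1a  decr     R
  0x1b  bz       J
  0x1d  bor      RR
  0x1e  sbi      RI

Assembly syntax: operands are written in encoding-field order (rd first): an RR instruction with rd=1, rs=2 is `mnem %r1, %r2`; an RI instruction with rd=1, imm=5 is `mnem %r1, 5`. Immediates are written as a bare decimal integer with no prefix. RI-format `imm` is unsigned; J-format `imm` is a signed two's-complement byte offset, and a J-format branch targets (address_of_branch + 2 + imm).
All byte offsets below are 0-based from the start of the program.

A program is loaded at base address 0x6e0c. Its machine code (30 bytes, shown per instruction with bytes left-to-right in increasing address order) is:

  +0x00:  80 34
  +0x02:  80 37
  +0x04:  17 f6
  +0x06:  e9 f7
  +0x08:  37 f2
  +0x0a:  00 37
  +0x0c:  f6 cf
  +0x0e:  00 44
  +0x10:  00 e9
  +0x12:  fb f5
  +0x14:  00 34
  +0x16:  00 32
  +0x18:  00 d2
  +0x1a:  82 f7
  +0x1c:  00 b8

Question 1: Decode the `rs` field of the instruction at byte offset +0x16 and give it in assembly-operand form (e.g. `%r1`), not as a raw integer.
off 0x16: read 00 32 as little → 0x3200
  op=0x3200>>11=0x6 ⇒ shl (RR)
  rd: (w>>9)&0x3=0x1 → %r1
  rs: (w>>7)&0x3=0x0 → %r0

%r0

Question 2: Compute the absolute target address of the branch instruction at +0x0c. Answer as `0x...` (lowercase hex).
0x6e10

+0x0c: f6 cf ⇒ word 0xcff6 (little)
  opcode bits[15:11]=0x19: bra/J
  imm: (w>>0)&0x7ff=0x7f6 (s11→-10) → -10
  target = base 0x6e0c + off 0x0c + 2 + imm -10 = 0x6e10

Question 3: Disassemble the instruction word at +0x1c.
hlt

off 0x1c: read 00 b8 as little → 0xb800
  top 5b → 0x17 → hlt [N]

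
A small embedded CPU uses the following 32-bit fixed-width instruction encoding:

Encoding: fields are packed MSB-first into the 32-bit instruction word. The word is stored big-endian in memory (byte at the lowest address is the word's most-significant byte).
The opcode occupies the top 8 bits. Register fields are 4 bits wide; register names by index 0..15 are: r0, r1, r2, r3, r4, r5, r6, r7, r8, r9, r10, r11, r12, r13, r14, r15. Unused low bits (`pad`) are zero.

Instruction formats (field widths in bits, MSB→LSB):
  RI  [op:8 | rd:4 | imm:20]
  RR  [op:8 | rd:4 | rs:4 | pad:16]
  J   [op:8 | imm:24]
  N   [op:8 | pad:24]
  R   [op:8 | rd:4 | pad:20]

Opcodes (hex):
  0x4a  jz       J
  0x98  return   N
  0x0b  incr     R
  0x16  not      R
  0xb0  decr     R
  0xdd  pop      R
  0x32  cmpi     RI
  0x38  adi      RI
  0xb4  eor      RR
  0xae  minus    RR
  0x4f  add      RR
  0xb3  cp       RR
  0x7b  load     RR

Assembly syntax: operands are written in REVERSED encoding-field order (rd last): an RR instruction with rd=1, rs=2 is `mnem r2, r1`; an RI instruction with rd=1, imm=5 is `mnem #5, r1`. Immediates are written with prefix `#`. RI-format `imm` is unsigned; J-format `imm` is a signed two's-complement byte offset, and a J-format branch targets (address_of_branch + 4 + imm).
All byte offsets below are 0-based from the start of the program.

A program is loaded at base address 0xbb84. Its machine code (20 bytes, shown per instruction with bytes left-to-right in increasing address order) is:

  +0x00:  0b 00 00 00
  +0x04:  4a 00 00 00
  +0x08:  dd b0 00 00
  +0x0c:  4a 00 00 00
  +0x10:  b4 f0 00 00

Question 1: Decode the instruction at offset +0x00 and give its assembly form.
off 0x00: read 0b 00 00 00 as big → 0x0b000000
  opcode bits[31:24]=0xb: incr/R
  rd@[23:20]=0x0 ⇒ r0

incr r0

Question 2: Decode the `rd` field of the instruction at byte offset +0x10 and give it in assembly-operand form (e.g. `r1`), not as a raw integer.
r15

[10] b4 f0 00 00 → 0xb4f00000
  op=0xb4f00000>>24=0xb4 ⇒ eor (RR)
  rd@[23:20]=0xf ⇒ r15
  rs@[19:16]=0x0 ⇒ r0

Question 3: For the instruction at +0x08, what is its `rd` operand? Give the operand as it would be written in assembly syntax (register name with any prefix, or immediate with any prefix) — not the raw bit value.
off 0x08: read dd b0 00 00 as big → 0xddb00000
  top 8b → 0xdd → pop [R]
  rd: (w>>20)&0xf=0xb → r11

r11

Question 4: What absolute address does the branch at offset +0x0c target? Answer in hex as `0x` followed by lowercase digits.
0xbb94

+0x0c: 4a 00 00 00 ⇒ word 0x4a000000 (big)
  op=0x4a000000>>24=0x4a ⇒ jz (J)
  [23:0] imm=0 = #0
  target = base 0xbb84 + off 0x0c + 4 + imm 0 = 0xbb94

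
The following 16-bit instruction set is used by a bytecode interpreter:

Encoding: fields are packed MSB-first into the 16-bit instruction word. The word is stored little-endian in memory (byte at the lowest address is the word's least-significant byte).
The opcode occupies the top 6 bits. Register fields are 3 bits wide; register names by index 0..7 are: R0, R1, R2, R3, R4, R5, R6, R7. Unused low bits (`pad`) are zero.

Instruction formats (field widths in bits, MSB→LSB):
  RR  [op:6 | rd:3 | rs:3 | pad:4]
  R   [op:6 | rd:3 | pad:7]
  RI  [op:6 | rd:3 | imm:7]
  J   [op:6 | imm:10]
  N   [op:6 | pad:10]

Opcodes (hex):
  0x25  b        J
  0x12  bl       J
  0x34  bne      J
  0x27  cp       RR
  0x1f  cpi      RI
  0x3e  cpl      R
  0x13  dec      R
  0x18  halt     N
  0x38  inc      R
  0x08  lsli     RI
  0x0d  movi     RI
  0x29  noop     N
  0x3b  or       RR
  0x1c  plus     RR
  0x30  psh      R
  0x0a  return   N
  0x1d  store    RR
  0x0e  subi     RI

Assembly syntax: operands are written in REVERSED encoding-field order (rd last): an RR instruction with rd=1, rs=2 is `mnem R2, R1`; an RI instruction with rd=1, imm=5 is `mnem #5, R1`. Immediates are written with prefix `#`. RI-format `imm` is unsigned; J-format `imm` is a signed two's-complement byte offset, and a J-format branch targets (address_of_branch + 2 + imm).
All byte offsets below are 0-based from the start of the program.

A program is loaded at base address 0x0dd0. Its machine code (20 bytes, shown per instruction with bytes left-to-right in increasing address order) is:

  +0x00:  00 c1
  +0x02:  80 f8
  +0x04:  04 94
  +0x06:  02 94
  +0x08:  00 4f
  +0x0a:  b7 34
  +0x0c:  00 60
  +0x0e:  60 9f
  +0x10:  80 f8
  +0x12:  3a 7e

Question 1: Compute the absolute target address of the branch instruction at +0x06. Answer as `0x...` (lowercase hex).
0x0dda

off 0x06: read 02 94 as little → 0x9402
  top 6b → 0x25 → b [J]
  [9:0] imm=2 = #2
  target = base 0x0dd0 + off 0x06 + 2 + imm 2 = 0x0dda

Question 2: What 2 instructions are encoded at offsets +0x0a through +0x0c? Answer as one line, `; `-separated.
movi #55, R1; halt

@+0a  little-endian(b7 34) = 0x34b7
  top 6b → 0xd → movi [RI]
  rd: (w>>7)&0x7=0x1 → R1
  imm: (w>>0)&0x7f=0x37 → #55
@+0c  little-endian(00 60) = 0x6000
  top 6b → 0x18 → halt [N]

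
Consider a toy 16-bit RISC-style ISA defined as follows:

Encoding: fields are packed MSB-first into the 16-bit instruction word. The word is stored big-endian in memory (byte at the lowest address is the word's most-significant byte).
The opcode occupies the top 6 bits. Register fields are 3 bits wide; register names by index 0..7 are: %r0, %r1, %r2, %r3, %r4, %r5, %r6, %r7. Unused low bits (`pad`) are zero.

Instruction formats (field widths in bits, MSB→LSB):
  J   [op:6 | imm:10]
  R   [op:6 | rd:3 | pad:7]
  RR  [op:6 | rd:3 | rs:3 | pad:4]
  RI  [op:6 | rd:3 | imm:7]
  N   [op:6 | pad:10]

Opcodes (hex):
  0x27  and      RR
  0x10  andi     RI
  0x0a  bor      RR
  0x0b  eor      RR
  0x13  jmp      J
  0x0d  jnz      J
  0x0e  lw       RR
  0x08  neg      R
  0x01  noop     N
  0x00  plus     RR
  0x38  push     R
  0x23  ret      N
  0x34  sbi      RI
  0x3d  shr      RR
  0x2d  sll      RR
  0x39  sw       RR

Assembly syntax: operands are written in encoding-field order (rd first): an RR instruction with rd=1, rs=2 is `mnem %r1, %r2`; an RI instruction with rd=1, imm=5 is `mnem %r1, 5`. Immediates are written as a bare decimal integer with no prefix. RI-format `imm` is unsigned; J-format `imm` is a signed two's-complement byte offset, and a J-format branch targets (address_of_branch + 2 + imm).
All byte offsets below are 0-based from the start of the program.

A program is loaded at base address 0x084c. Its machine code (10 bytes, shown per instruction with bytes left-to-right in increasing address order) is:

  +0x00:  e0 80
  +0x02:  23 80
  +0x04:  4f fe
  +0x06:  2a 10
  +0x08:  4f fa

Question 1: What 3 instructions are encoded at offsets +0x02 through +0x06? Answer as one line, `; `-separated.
off 0x02: read 23 80 as big → 0x2380
  top 6b → 0x8 → neg [R]
  [9:7] rd=7 = %r7
off 0x04: read 4f fe as big → 0x4ffe
  top 6b → 0x13 → jmp [J]
  [9:0] imm=1022 (s10→-2) = -2
off 0x06: read 2a 10 as big → 0x2a10
  top 6b → 0xa → bor [RR]
  [9:7] rd=4 = %r4
  [6:4] rs=1 = %r1

neg %r7; jmp -2; bor %r4, %r1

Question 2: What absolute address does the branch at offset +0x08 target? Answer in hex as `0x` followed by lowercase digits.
[08] 4f fa → 0x4ffa
  opcode bits[15:10]=0x13: jmp/J
  imm@[9:0]=0x3fa (s10→-6) ⇒ -6
  target = base 0x084c + off 0x08 + 2 + imm -6 = 0x0850

0x0850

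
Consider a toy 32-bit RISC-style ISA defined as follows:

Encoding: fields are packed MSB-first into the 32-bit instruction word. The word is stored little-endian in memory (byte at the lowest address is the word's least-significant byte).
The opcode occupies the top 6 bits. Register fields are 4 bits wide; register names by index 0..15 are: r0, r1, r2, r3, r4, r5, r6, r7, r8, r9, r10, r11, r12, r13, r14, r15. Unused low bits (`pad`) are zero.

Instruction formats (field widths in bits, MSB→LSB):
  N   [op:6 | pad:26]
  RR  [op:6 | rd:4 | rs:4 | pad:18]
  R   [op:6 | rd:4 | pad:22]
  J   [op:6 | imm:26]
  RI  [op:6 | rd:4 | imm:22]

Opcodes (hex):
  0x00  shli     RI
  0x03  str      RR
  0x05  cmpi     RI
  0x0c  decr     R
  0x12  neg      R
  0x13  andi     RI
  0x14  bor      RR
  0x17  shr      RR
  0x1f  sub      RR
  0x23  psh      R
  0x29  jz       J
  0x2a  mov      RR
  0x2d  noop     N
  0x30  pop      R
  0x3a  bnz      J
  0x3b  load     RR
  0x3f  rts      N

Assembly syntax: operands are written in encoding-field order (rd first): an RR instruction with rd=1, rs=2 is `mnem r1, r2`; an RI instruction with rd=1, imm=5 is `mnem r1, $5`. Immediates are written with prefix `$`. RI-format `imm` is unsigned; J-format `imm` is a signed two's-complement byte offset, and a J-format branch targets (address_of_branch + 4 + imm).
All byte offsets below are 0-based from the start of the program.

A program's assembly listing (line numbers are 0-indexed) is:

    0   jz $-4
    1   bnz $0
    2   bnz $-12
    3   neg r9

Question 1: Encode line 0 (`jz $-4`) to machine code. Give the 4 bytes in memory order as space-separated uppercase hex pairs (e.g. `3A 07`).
line 0 (jz): pack op=0x29:6|imm=-4:26 = 0xa7fffffc; little→ fc ff ff a7

FC FF FF A7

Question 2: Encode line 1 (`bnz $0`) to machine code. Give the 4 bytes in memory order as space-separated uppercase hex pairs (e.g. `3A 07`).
00 00 00 E8

1. bnz fields op=0x3a:6|imm=0:26 → word e8000000h → 00 00 00 e8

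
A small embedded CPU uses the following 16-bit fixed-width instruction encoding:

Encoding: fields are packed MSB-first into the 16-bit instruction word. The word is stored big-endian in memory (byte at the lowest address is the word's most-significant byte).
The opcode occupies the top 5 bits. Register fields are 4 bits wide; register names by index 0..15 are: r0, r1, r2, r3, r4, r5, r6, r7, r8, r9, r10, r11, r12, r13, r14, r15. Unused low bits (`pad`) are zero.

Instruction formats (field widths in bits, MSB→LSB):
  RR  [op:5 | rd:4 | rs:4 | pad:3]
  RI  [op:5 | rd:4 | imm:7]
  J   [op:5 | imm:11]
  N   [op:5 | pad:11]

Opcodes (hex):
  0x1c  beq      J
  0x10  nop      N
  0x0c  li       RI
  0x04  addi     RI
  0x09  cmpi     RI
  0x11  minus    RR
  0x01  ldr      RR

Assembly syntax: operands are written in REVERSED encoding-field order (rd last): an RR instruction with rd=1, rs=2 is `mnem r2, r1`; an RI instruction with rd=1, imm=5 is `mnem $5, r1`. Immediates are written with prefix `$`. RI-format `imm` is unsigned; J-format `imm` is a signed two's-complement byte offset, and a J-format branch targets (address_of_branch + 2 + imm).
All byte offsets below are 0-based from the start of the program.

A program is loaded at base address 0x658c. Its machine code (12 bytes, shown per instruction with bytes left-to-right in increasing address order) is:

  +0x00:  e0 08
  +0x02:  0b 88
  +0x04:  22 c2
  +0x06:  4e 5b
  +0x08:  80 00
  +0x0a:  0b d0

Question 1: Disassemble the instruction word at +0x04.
addi $66, r5

[04] 22 c2 → 0x22c2
  top 5b → 0x4 → addi [RI]
  rd@[10:7]=0x5 ⇒ r5
  imm@[6:0]=0x42 ⇒ $66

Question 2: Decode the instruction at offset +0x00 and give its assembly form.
+0x00: e0 08 ⇒ word 0xe008 (big)
  op=0xe008>>11=0x1c ⇒ beq (J)
  [10:0] imm=8 = $8

beq $8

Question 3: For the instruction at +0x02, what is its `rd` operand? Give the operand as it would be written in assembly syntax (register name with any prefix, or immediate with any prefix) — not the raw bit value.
off 0x02: read 0b 88 as big → 0x0b88
  opcode bits[15:11]=0x1: ldr/RR
  rd: (w>>7)&0xf=0x7 → r7
  rs: (w>>3)&0xf=0x1 → r1

r7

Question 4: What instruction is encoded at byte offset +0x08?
nop

+0x08: 80 00 ⇒ word 0x8000 (big)
  op=0x8000>>11=0x10 ⇒ nop (N)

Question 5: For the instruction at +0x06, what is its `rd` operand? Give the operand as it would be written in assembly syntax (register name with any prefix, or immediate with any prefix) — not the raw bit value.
[06] 4e 5b → 0x4e5b
  opcode bits[15:11]=0x9: cmpi/RI
  rd: (w>>7)&0xf=0xc → r12
  imm: (w>>0)&0x7f=0x5b → $91

r12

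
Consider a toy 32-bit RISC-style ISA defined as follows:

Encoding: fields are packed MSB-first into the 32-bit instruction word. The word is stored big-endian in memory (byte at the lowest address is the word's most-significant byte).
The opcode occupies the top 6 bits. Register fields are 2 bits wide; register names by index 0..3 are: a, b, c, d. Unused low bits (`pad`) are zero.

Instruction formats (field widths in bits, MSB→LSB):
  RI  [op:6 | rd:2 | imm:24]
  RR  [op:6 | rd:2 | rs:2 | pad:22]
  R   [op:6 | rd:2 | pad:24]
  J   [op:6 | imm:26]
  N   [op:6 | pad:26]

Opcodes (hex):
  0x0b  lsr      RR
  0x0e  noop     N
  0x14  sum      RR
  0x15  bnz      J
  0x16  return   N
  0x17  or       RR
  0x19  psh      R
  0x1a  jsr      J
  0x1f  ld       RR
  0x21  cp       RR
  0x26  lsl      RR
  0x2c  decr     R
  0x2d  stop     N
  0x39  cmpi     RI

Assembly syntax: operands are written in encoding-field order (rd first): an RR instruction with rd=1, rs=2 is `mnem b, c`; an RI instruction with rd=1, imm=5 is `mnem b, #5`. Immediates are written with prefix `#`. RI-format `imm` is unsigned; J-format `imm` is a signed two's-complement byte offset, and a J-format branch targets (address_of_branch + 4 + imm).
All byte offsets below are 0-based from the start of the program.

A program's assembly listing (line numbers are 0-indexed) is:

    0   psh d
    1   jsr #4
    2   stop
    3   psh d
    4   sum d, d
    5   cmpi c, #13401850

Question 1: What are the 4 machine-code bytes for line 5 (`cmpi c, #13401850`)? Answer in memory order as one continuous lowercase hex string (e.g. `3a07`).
5. cmpi fields op=0x39:6|rd=2:2|imm=13401850:24 → word e6cc7efah → e6 cc 7e fa

e6cc7efa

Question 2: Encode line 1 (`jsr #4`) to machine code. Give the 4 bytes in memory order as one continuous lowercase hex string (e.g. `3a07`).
line 1 (jsr): pack op=0x1a:6|imm=4:26 = 0x68000004; big→ 68 00 00 04

68000004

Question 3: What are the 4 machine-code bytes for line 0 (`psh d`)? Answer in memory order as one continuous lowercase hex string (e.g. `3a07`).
67000000

line 0 (psh): pack op=0x19:6|rd=3:2|pad=0:24 = 0x67000000; big→ 67 00 00 00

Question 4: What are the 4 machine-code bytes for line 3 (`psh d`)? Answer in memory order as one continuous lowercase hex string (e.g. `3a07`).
L3: psh op=0x19:6|rd=3:2|pad=0:24 ⇒ 0x67000000 ⇒ big 67 00 00 00

67000000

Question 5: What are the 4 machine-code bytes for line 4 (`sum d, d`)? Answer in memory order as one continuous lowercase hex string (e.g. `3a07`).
L4: sum op=0x14:6|rd=3:2|rs=3:2|pad=0:22 ⇒ 0x53c00000 ⇒ big 53 c0 00 00

53c00000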